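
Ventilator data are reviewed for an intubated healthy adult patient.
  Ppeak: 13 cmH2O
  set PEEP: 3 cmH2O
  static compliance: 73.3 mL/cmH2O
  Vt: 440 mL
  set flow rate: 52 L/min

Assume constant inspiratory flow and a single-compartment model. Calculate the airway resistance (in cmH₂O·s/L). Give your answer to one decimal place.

Flow: 52 L/min ÷ 60 = 0.8667 L/s.
Equation of motion (constant flow): PIP = Vt/C + R·V̇ + PEEP.
R·V̇ = PIP − Vt/C − PEEP = 13 − 440/73.3 − 3 = 13 − 6.003 − 3 = 3.997 cmH2O.
R = 3.997 / 0.8667 = 4.612 cmH2O·s/L.

4.6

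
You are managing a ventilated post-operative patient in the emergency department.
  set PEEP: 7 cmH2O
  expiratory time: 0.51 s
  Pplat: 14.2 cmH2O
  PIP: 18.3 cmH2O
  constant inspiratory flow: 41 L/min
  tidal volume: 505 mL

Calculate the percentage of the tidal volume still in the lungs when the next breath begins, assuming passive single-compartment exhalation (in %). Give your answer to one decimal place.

Flow: 41 L/min ÷ 60 = 0.6833 L/s.
R = (PIP − Pplat)/V̇ = (18.3 − 14.2) / 0.6833 = 4.1/0.6833 = 6.0 cmH2O·s/L.
C = Vt/(Pplat − PEEP) = 505.0 / (14.2 − 7) = 505.0/7.2 = 70.139 mL/cmH2O.
τ = R × C = 6.0 × 0.07014 L/cmH2O = 0.4208 s.
Fraction remaining at end-expiration = e^(−Te/τ) = e^(−0.51/0.4208) = 0.2976 → 29.76%.

29.8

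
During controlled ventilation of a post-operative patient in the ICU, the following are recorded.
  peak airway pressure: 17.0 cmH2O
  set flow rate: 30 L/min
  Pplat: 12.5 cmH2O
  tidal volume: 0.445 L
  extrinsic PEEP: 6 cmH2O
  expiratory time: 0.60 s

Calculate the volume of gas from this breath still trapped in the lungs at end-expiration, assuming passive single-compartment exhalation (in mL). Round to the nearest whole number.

168

Flow: 30 L/min ÷ 60 = 0.5 L/s.
R = (PIP − Pplat)/V̇ = (17.0 − 12.5) / 0.5 = 4.5/0.5 = 9.0 cmH2O·s/L.
C = Vt/(Pplat − PEEP) = 445.0 / (12.5 − 6) = 445.0/6.5 = 68.462 mL/cmH2O.
τ = R × C = 9.0 × 0.06846 L/cmH2O = 0.6161 s.
Fraction remaining = e^(−Te/τ) = e^(−0.60/0.6161) = 0.3776.
Trapped volume = 445.0 × 0.3776 = 168.03 mL.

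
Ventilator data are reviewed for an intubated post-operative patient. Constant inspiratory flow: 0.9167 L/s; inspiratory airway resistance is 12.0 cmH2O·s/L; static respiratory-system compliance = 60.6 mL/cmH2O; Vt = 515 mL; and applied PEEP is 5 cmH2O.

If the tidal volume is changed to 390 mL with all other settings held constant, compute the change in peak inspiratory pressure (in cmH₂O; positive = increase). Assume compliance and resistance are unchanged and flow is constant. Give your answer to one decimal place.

PIP = Vt/C + R·V̇ + PEEP (constant-flow equation of motion).
Only the elastic term changes: ΔPIP = ΔVt / C = (390 − 515) / 60.6 = -2.063 cmH2O.

-2.1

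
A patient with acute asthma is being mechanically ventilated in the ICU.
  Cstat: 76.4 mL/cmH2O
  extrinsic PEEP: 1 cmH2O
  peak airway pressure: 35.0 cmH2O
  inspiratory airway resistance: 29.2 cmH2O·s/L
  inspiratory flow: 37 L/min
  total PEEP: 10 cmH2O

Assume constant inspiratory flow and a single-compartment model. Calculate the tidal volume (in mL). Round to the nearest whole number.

Flow: 37 L/min ÷ 60 = 0.6167 L/s.
Total PEEP = 10 cmH2O (set 1 + intrinsic 9); this is the baseline alveolar pressure.
Equation of motion (constant flow): PIP = Vt/C + R·V̇ + PEEP.
Vt/C = PIP − R·V̇ − PEEP = 35.0 − 18.008 − 10 = 6.992 cmH2O.
Vt = C × 6.992 = 76.4 × 6.992 = 534.19 mL.

534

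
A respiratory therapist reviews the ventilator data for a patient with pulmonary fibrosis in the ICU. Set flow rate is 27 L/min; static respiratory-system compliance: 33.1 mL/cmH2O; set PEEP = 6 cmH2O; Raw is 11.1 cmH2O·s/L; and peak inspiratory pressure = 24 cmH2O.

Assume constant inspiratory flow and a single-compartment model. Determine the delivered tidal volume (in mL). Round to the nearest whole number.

Flow: 27 L/min ÷ 60 = 0.45 L/s.
Equation of motion (constant flow): PIP = Vt/C + R·V̇ + PEEP.
Vt/C = PIP − R·V̇ − PEEP = 24 − 4.995 − 6 = 13.005 cmH2O.
Vt = C × 13.005 = 33.1 × 13.005 = 430.47 mL.

430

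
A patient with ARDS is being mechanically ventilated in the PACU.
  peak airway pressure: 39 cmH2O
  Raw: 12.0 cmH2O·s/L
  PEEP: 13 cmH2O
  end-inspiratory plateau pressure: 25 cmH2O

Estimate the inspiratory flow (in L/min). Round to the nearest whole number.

flow = (PIP − Pplat) / Raw = (39 − 25) / 12.0 = 1.167 L/s × 60 = 70.02 L/min.

70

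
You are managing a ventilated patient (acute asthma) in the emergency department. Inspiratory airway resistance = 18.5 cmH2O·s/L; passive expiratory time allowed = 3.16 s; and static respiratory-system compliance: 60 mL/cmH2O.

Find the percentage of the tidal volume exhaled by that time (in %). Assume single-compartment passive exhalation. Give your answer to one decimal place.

94.2

τ = R × C = 18.5 × 60 mL/cmH2O = 18.5 × 0.060 L/cmH2O = 1.11 s.
Passive exhalation: V(t)/V₀ = e^(−t/τ) = e^(−3.16/1.11) = 0.05803.
Fraction exhaled = 1 − 0.05803 = 0.942 → 94.2%.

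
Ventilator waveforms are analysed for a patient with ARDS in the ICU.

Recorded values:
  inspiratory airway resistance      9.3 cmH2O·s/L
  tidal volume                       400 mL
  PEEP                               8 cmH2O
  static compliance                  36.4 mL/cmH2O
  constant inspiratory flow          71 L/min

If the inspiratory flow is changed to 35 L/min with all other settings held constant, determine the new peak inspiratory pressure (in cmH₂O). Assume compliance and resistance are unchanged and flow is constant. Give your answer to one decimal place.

24.4

Flow: 71 L/min ÷ 60 = 1.1833 L/s.
New flow: 35 L/min ÷ 60 = 0.5833 L/s.
PIP = Vt/C + R·V̇ + PEEP (constant-flow equation of motion).
Only the resistive term changes: ΔPIP = R × ΔV̇ = 9.3 × (0.5833 − 1.1833) = 9.3 × -0.6 = -5.58 cmH2O.
Original PIP = 400/36.4 + 9.3×1.1833 + 8 = 29.994 cmH2O; new PIP = 29.994 + (-5.58) = 24.414 cmH2O.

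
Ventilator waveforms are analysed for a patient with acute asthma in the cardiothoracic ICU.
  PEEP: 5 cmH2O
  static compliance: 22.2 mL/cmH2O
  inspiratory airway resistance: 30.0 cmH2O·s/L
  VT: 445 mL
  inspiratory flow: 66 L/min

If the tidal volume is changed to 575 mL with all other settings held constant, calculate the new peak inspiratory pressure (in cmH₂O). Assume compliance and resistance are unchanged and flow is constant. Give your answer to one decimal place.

63.9

Flow: 66 L/min ÷ 60 = 1.1 L/s.
PIP = Vt/C + R·V̇ + PEEP (constant-flow equation of motion).
Only the elastic term changes: ΔPIP = ΔVt / C = (575 − 445) / 22.2 = 5.856 cmH2O.
Original PIP = 445/22.2 + 30.0×1.1 + 5 = 58.045 cmH2O; new PIP = 58.045 + (5.856) = 63.901 cmH2O.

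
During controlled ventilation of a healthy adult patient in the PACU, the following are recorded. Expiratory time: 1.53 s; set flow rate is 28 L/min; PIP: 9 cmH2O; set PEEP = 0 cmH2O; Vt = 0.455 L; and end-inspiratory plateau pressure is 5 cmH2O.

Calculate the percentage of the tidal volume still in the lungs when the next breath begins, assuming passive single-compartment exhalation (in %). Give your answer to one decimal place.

Flow: 28 L/min ÷ 60 = 0.4667 L/s.
R = (PIP − Pplat)/V̇ = (9 − 5) / 0.4667 = 4.0/0.4667 = 8.571 cmH2O·s/L.
C = Vt/(Pplat − PEEP) = 455.0 / (5 − 0) = 455.0/5.0 = 91.0 mL/cmH2O.
τ = R × C = 8.571 × 0.091 L/cmH2O = 0.78 s.
Fraction remaining at end-expiration = e^(−Te/τ) = e^(−1.53/0.78) = 0.1406 → 14.06%.

14.1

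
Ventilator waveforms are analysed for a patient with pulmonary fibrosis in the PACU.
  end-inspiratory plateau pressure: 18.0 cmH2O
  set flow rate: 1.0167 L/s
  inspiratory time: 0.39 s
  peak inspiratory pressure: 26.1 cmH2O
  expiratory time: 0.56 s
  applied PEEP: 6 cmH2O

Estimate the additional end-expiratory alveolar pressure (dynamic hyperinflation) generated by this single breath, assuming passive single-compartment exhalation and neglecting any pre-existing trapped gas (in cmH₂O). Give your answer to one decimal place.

1.4

Vt = flow × Ti = 1.0167 L/s × 0.39 s × 1000 mL/L = 396.51 mL.
R = (PIP − Pplat)/V̇ = (26.1 − 18.0) / 1.0167 = 8.1/1.0167 = 7.967 cmH2O·s/L.
C = Vt/(Pplat − PEEP) = 396.51 / (18.0 − 6) = 396.51/12.0 = 33.043 mL/cmH2O.
τ = R × C = 7.967 × 0.03304 L/cmH2O = 0.2632 s.
Fraction remaining = e^(−Te/τ) = e^(−0.56/0.2632) = 0.1191; trapped volume = 396.51 × 0.1191 = 47.224 mL.
Additional alveolar pressure from trapping ≈ V_trapped / C = 47.224 / 33.043 = 1.429 cmH2O.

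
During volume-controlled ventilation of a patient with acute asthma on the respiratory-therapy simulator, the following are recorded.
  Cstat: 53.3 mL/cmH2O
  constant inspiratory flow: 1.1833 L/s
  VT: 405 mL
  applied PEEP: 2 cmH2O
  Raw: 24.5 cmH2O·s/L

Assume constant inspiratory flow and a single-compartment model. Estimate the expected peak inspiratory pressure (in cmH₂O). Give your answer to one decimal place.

Equation of motion (constant flow): PIP = Vt/C + R·V̇ + PEEP.
PIP = 405/53.3 + 24.5×1.1833 + 2 = 7.598 + 28.991 + 2 = 38.589 cmH2O.

38.6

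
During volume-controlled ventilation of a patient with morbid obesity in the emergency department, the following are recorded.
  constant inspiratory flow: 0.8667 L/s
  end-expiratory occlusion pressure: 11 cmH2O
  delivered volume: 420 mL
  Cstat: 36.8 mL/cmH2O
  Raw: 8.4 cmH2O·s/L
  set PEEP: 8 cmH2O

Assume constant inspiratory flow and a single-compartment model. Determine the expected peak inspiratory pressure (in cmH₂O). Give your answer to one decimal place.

Total PEEP = 11 cmH2O (set 8 + intrinsic 3); this is the baseline alveolar pressure.
Equation of motion (constant flow): PIP = Vt/C + R·V̇ + PEEP.
PIP = 420/36.8 + 8.4×0.8667 + 11 = 11.413 + 7.28 + 11 = 29.693 cmH2O.

29.7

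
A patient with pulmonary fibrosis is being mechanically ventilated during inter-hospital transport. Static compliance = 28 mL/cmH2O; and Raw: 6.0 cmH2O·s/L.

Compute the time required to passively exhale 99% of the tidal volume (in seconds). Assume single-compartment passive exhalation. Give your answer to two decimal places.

0.77

τ = R × C = 6.0 × 28 mL/cmH2O = 6.0 × 0.028 L/cmH2O = 0.168 s.
Exhaled fraction f = 1 − e^(−t/τ) → t = −τ·ln(1 − f) = −0.168·ln(0.01) = 0.7737 s.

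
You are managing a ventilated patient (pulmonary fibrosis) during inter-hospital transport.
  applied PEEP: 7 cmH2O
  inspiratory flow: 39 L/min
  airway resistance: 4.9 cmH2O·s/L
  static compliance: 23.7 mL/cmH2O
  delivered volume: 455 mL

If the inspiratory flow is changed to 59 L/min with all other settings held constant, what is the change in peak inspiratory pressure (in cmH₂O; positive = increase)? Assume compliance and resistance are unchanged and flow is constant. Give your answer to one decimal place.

1.6

Flow: 39 L/min ÷ 60 = 0.65 L/s.
New flow: 59 L/min ÷ 60 = 0.9833 L/s.
PIP = Vt/C + R·V̇ + PEEP (constant-flow equation of motion).
Only the resistive term changes: ΔPIP = R × ΔV̇ = 4.9 × (0.9833 − 0.65) = 4.9 × 0.3333 = 1.633 cmH2O.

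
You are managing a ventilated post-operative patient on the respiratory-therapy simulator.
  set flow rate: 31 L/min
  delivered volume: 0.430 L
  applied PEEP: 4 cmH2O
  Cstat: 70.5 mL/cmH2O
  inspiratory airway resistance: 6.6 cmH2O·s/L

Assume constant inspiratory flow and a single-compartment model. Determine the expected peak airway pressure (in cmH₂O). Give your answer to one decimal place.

13.5

Flow: 31 L/min ÷ 60 = 0.5167 L/s.
Equation of motion (constant flow): PIP = Vt/C + R·V̇ + PEEP.
PIP = 430/70.5 + 6.6×0.5167 + 4 = 6.099 + 3.41 + 4 = 13.509 cmH2O.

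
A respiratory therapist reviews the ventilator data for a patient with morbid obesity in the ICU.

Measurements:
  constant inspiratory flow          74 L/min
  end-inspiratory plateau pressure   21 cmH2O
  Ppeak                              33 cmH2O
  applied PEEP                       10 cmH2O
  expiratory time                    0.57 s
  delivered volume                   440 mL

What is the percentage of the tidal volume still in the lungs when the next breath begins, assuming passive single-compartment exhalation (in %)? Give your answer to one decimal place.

Flow: 74 L/min ÷ 60 = 1.2333 L/s.
R = (PIP − Pplat)/V̇ = (33 − 21) / 1.2333 = 12.0/1.2333 = 9.73 cmH2O·s/L.
C = Vt/(Pplat − PEEP) = 440.0 / (21 − 10) = 440.0/11.0 = 40.0 mL/cmH2O.
τ = R × C = 9.73 × 0.04 L/cmH2O = 0.3892 s.
Fraction remaining at end-expiration = e^(−Te/τ) = e^(−0.57/0.3892) = 0.2312 → 23.12%.

23.1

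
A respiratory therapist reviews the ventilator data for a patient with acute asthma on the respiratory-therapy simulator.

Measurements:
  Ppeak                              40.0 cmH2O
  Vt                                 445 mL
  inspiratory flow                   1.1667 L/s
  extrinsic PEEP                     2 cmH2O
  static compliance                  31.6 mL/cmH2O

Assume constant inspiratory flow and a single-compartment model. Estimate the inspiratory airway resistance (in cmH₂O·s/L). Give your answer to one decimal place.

Equation of motion (constant flow): PIP = Vt/C + R·V̇ + PEEP.
R·V̇ = PIP − Vt/C − PEEP = 40.0 − 445/31.6 − 2 = 40.0 − 14.082 − 2 = 23.918 cmH2O.
R = 23.918 / 1.1667 = 20.501 cmH2O·s/L.

20.5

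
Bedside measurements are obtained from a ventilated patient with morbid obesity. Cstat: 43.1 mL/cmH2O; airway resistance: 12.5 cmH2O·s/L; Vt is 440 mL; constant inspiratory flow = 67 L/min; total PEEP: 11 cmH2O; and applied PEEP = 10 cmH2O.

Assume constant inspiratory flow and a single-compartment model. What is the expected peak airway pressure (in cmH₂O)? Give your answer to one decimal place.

Flow: 67 L/min ÷ 60 = 1.1167 L/s.
Total PEEP = 11 cmH2O (set 10 + intrinsic 1); this is the baseline alveolar pressure.
Equation of motion (constant flow): PIP = Vt/C + R·V̇ + PEEP.
PIP = 440/43.1 + 12.5×1.1167 + 11 = 10.209 + 13.959 + 11 = 35.168 cmH2O.

35.2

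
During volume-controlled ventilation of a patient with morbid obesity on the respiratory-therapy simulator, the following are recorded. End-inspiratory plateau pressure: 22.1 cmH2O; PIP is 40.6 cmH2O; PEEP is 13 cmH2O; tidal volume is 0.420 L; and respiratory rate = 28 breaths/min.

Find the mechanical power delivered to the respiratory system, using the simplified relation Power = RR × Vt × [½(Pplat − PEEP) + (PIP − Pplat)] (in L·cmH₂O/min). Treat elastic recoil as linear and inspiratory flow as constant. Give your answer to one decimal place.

Per-breath work = Vt × [½(Pplat−PEEP) + (PIP−Pplat)] = 0.420 × [0.5×9.1 + 18.5] = 0.420 × 23.05 = 9.681 L·cmH2O.
Power = 28 × 9.681 = 271.07 L·cmH2O/min.

271.1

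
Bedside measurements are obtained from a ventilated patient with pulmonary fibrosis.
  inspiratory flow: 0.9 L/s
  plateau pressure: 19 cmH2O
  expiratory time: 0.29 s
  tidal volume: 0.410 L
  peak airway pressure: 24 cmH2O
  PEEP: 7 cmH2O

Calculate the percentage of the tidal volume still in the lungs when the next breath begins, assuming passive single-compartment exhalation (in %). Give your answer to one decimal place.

21.7

R = (PIP − Pplat)/V̇ = (24 − 19) / 0.9 = 5.0/0.9 = 5.556 cmH2O·s/L.
C = Vt/(Pplat − PEEP) = 410.0 / (19 − 7) = 410.0/12.0 = 34.167 mL/cmH2O.
τ = R × C = 5.556 × 0.03417 L/cmH2O = 0.1898 s.
Fraction remaining at end-expiration = e^(−Te/τ) = e^(−0.29/0.1898) = 0.217 → 21.7%.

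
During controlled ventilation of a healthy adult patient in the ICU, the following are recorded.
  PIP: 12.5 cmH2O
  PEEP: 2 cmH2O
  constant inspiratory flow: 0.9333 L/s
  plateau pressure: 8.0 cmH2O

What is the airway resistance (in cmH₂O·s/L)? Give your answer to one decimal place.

Raw = (PIP − Pplat) / flow = (12.5 − 8.0) / 0.9333 = 4.5 / 0.9333 = 4.822 cmH2O·s/L.

4.8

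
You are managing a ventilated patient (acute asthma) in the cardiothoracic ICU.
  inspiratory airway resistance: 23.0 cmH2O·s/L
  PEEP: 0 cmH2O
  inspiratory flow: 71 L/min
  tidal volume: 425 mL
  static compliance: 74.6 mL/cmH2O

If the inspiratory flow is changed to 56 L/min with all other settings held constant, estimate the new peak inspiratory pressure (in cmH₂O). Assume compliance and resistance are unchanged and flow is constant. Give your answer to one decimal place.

27.2

Flow: 71 L/min ÷ 60 = 1.1833 L/s.
New flow: 56 L/min ÷ 60 = 0.9333 L/s.
PIP = Vt/C + R·V̇ + PEEP (constant-flow equation of motion).
Only the resistive term changes: ΔPIP = R × ΔV̇ = 23.0 × (0.9333 − 1.1833) = 23.0 × -0.25 = -5.75 cmH2O.
Original PIP = 425/74.6 + 23.0×1.1833 + 0 = 32.913 cmH2O; new PIP = 32.913 + (-5.75) = 27.163 cmH2O.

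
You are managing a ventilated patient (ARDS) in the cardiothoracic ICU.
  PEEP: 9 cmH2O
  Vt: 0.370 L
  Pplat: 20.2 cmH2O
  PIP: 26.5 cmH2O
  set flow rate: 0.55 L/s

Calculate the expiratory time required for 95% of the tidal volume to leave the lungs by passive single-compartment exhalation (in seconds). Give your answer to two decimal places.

1.13

R = (PIP − Pplat)/V̇ = (26.5 − 20.2) / 0.55 = 6.3/0.55 = 11.455 cmH2O·s/L.
C = Vt/(Pplat − PEEP) = 370.0 / (20.2 − 9) = 370.0/11.2 = 33.036 mL/cmH2O.
τ = R × C = 11.455 × 0.03304 L/cmH2O = 0.3785 s.
t = −τ·ln(1 − 0.95) = −0.3785·ln(0.05) = 1.134 s.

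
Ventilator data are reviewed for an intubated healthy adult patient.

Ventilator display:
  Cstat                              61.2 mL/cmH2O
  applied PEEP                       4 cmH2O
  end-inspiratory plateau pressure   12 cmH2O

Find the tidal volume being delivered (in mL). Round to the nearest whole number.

Vt = Cstat × (Pplat − PEEP) = 61.2 × (12 − 4) = 61.2 × 8.0 = 489.6 mL.

490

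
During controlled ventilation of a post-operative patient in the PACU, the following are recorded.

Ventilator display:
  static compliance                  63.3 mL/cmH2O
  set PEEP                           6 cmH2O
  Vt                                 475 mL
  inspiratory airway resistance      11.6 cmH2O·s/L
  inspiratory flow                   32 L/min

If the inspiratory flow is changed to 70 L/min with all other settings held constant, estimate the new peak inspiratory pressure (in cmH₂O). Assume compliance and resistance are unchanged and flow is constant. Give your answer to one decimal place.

Flow: 32 L/min ÷ 60 = 0.5333 L/s.
New flow: 70 L/min ÷ 60 = 1.1667 L/s.
PIP = Vt/C + R·V̇ + PEEP (constant-flow equation of motion).
Only the resistive term changes: ΔPIP = R × ΔV̇ = 11.6 × (1.1667 − 0.5333) = 11.6 × 0.6334 = 7.347 cmH2O.
Original PIP = 475/63.3 + 11.6×0.5333 + 6 = 19.69 cmH2O; new PIP = 19.69 + (7.347) = 27.037 cmH2O.

27.0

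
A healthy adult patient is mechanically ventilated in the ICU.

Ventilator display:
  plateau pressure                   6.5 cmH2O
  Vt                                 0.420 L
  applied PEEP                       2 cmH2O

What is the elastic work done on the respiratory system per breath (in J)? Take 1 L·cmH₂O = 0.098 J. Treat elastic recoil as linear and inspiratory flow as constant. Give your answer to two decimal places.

0.09

Elastic work ≈ ½ × (Pplat − PEEP) × Vt = 0.5 × (6.5 − 2) × 0.420 L = 0.5 × 4.5 × 0.420 = 0.945 L·cmH2O.
× 0.098 J/(L·cmH2O) → 0.09261 J.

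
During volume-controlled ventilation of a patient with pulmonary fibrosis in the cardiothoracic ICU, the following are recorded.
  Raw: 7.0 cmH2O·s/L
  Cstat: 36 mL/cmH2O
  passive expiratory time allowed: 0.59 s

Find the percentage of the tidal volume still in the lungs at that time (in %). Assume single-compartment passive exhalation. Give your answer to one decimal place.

9.6

τ = R × C = 7.0 × 36 mL/cmH2O = 7.0 × 0.036 L/cmH2O = 0.252 s.
Passive exhalation: V(t)/V₀ = e^(−t/τ) = e^(−0.59/0.252) = 0.09621.
Fraction remaining = 0.09621 → 9.621%.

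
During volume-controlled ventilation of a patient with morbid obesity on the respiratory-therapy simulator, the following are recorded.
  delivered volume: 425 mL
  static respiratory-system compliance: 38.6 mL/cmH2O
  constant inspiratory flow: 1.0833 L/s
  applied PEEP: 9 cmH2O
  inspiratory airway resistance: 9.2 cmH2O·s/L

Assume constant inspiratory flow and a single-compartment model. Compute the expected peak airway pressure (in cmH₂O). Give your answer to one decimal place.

Equation of motion (constant flow): PIP = Vt/C + R·V̇ + PEEP.
PIP = 425/38.6 + 9.2×1.0833 + 9 = 11.01 + 9.966 + 9 = 29.976 cmH2O.

30.0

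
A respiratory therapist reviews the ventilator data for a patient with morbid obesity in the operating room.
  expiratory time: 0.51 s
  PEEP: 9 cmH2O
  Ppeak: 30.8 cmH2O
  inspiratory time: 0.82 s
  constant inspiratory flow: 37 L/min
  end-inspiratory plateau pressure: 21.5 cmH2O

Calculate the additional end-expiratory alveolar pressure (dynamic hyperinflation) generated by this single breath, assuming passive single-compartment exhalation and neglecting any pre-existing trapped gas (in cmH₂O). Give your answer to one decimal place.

5.4

Flow: 37 L/min ÷ 60 = 0.6167 L/s.
Vt = flow × Ti = 0.6167 L/s × 0.82 s × 1000 mL/L = 505.69 mL.
R = (PIP − Pplat)/V̇ = (30.8 − 21.5) / 0.6167 = 9.3/0.6167 = 15.08 cmH2O·s/L.
C = Vt/(Pplat − PEEP) = 505.69 / (21.5 − 9) = 505.69/12.5 = 40.455 mL/cmH2O.
τ = R × C = 15.08 × 0.04046 L/cmH2O = 0.6101 s.
Fraction remaining = e^(−Te/τ) = e^(−0.51/0.6101) = 0.4335; trapped volume = 505.69 × 0.4335 = 219.22 mL.
Additional alveolar pressure from trapping ≈ V_trapped / C = 219.22 / 40.455 = 5.419 cmH2O.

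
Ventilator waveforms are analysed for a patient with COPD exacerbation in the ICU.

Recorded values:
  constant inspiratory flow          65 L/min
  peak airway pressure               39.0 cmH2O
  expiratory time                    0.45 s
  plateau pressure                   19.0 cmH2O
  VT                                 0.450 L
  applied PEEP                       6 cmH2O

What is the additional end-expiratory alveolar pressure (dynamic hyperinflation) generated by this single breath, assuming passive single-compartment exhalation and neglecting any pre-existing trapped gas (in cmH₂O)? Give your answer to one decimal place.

6.4

Flow: 65 L/min ÷ 60 = 1.0833 L/s.
R = (PIP − Pplat)/V̇ = (39.0 − 19.0) / 1.0833 = 20.0/1.0833 = 18.462 cmH2O·s/L.
C = Vt/(Pplat − PEEP) = 450.0 / (19.0 − 6) = 450.0/13.0 = 34.615 mL/cmH2O.
τ = R × C = 18.462 × 0.03462 L/cmH2O = 0.6392 s.
Fraction remaining = e^(−Te/τ) = e^(−0.45/0.6392) = 0.4946; trapped volume = 450.0 × 0.4946 = 222.57 mL.
Additional alveolar pressure from trapping ≈ V_trapped / C = 222.57 / 34.615 = 6.43 cmH2O.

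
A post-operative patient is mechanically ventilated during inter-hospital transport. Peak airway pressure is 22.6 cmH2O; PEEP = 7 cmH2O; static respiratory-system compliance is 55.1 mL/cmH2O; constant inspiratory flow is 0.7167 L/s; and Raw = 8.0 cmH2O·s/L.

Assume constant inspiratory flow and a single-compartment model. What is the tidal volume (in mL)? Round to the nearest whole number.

Equation of motion (constant flow): PIP = Vt/C + R·V̇ + PEEP.
Vt/C = PIP − R·V̇ − PEEP = 22.6 − 5.734 − 7 = 9.866 cmH2O.
Vt = C × 9.866 = 55.1 × 9.866 = 543.62 mL.

544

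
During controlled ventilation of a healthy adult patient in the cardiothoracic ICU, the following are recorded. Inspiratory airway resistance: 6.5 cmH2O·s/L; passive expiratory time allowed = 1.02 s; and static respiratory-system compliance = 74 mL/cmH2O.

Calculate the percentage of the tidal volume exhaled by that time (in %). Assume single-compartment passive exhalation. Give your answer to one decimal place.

τ = R × C = 6.5 × 74 mL/cmH2O = 6.5 × 0.074 L/cmH2O = 0.481 s.
Passive exhalation: V(t)/V₀ = e^(−t/τ) = e^(−1.02/0.481) = 0.12.
Fraction exhaled = 1 − 0.12 = 0.88 → 88.0%.

88.0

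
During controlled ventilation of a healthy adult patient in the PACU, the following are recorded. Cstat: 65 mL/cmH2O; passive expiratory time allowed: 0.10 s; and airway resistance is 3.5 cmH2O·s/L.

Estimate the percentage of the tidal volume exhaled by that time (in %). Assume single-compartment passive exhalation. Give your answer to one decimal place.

35.6

τ = R × C = 3.5 × 65 mL/cmH2O = 3.5 × 0.065 L/cmH2O = 0.2275 s.
Passive exhalation: V(t)/V₀ = e^(−t/τ) = e^(−0.10/0.2275) = 0.6443.
Fraction exhaled = 1 − 0.6443 = 0.3557 → 35.57%.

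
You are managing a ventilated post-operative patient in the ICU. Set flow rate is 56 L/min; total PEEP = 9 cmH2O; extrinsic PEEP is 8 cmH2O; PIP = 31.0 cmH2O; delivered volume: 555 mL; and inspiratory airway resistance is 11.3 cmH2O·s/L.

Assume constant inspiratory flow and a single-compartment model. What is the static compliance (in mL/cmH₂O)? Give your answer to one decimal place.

Flow: 56 L/min ÷ 60 = 0.9333 L/s.
Total PEEP = 9 cmH2O (set 8 + intrinsic 1); this is the baseline alveolar pressure.
Equation of motion (constant flow): PIP = Vt/C + R·V̇ + PEEP.
Vt/C = PIP − R·V̇ − PEEP = 31.0 − 11.3×0.9333 − 9 = 31.0 − 10.546 − 9 = 11.454 cmH2O.
C = Vt / 11.454 = 555 / 11.454 = 48.455 mL/cmH2O.

48.5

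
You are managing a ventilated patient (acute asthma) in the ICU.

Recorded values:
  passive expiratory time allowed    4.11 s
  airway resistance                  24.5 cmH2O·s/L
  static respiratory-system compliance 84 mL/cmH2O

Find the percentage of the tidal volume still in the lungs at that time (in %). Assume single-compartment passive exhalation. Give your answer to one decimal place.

13.6

τ = R × C = 24.5 × 84 mL/cmH2O = 24.5 × 0.084 L/cmH2O = 2.058 s.
Passive exhalation: V(t)/V₀ = e^(−t/τ) = e^(−4.11/2.058) = 0.1357.
Fraction remaining = 0.1357 → 13.57%.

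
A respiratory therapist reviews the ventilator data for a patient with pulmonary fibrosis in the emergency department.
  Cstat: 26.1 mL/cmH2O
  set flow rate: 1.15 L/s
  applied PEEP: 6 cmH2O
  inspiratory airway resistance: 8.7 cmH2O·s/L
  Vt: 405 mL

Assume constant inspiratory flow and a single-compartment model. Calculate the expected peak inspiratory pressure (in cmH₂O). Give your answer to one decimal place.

31.5

Equation of motion (constant flow): PIP = Vt/C + R·V̇ + PEEP.
PIP = 405/26.1 + 8.7×1.15 + 6 = 15.517 + 10.005 + 6 = 31.522 cmH2O.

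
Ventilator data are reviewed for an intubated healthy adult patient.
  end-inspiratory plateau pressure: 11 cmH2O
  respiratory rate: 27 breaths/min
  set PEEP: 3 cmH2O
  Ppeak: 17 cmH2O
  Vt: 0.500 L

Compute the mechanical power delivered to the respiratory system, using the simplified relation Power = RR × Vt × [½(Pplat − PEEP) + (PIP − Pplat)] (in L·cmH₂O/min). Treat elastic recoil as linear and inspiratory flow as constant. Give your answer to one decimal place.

135.0

Per-breath work = Vt × [½(Pplat−PEEP) + (PIP−Pplat)] = 0.500 × [0.5×8.0 + 6.0] = 0.500 × 10.0 = 5.0 L·cmH2O.
Power = 27 × 5.0 = 135.0 L·cmH2O/min.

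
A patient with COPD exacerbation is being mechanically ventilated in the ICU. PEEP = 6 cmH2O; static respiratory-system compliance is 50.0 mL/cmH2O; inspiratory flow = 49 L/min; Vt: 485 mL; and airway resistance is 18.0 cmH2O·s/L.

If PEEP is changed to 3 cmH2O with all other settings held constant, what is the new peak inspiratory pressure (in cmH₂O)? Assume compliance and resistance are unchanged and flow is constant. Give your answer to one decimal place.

Flow: 49 L/min ÷ 60 = 0.8167 L/s.
PIP = Vt/C + R·V̇ + PEEP (constant-flow equation of motion).
Only the baseline term changes: ΔPIP = ΔPEEP = 3 − 6 = -3.0 cmH2O.
Original PIP = 485/50.0 + 18.0×0.8167 + 6 = 30.401 cmH2O; new PIP = 30.401 + (-3.0) = 27.401 cmH2O.

27.4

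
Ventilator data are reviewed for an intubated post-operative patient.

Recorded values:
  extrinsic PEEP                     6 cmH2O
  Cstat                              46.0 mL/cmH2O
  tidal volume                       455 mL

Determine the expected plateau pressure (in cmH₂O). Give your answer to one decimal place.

Pplat = PEEP + Vt / Cstat = 6 + 455 / 46.0 = 6 + 9.891 = 15.891 cmH2O.

15.9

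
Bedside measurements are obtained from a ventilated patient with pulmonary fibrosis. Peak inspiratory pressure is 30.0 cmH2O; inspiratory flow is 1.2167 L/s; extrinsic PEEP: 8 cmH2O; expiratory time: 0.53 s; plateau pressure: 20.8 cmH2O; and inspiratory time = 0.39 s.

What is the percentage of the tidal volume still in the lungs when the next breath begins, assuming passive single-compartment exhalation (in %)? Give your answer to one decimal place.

15.1

Vt = flow × Ti = 1.2167 L/s × 0.39 s × 1000 mL/L = 474.51 mL.
R = (PIP − Pplat)/V̇ = (30.0 − 20.8) / 1.2167 = 9.2/1.2167 = 7.561 cmH2O·s/L.
C = Vt/(Pplat − PEEP) = 474.51 / (20.8 − 8) = 474.51/12.8 = 37.071 mL/cmH2O.
τ = R × C = 7.561 × 0.03707 L/cmH2O = 0.2803 s.
Fraction remaining at end-expiration = e^(−Te/τ) = e^(−0.53/0.2803) = 0.1509 → 15.09%.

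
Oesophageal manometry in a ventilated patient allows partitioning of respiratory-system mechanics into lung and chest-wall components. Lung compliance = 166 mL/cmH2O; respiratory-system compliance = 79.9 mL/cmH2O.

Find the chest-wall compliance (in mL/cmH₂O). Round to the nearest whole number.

154

1/Ccw = 1/Crs − 1/CL.
1/Ccw = 1/79.9 − 1/166 = 0.006492.
Ccw = 154.04 mL/cmH2O.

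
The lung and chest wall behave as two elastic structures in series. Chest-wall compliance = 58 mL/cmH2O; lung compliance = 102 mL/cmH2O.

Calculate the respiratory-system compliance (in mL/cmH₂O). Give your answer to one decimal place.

37.0

Lung and chest wall are elastances in series: 1/Crs = 1/CL + 1/Ccw.
1/Crs = 1/102 + 1/58 = 0.02705.
Crs = 36.969 mL/cmH2O.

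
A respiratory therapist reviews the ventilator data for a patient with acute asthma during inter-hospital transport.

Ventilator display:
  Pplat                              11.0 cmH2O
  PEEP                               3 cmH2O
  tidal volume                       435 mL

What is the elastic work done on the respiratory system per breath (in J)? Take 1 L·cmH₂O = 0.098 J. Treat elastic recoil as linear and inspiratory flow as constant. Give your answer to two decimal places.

Elastic work ≈ ½ × (Pplat − PEEP) × Vt = 0.5 × (11.0 − 3) × 0.435 L = 0.5 × 8.0 × 0.435 = 1.74 L·cmH2O.
× 0.098 J/(L·cmH2O) → 0.1705 J.

0.17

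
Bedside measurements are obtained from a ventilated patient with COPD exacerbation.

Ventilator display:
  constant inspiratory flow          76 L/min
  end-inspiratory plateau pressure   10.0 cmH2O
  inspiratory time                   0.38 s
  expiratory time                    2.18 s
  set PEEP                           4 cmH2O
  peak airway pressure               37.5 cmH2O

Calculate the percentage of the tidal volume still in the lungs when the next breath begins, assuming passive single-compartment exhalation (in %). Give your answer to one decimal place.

28.6

Flow: 76 L/min ÷ 60 = 1.2667 L/s.
Vt = flow × Ti = 1.2667 L/s × 0.38 s × 1000 mL/L = 481.35 mL.
R = (PIP − Pplat)/V̇ = (37.5 − 10.0) / 1.2667 = 27.5/1.2667 = 21.71 cmH2O·s/L.
C = Vt/(Pplat − PEEP) = 481.35 / (10.0 − 4) = 481.35/6.0 = 80.225 mL/cmH2O.
τ = R × C = 21.71 × 0.08023 L/cmH2O = 1.742 s.
Fraction remaining at end-expiration = e^(−Te/τ) = e^(−2.18/1.742) = 0.2861 → 28.61%.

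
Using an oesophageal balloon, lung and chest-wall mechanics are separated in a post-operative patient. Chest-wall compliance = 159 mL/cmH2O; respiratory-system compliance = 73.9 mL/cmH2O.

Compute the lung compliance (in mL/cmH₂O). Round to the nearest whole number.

1/CL = 1/Crs − 1/Ccw.
1/CL = 1/73.9 − 1/159 = 0.007242.
CL = 138.08 mL/cmH2O.

138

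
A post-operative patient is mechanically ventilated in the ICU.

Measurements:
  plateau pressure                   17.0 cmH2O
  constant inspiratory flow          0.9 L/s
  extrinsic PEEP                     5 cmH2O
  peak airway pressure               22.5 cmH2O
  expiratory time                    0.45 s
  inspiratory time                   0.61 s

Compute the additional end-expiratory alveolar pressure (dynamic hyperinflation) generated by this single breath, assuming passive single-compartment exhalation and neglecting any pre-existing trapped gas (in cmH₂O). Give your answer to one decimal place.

2.4

Vt = flow × Ti = 0.9 L/s × 0.61 s × 1000 mL/L = 549.0 mL.
R = (PIP − Pplat)/V̇ = (22.5 − 17.0) / 0.9 = 5.5/0.9 = 6.111 cmH2O·s/L.
C = Vt/(Pplat − PEEP) = 549.0 / (17.0 − 5) = 549.0/12.0 = 45.75 mL/cmH2O.
τ = R × C = 6.111 × 0.04575 L/cmH2O = 0.2796 s.
Fraction remaining = e^(−Te/τ) = e^(−0.45/0.2796) = 0.2; trapped volume = 549.0 × 0.2 = 109.8 mL.
Additional alveolar pressure from trapping ≈ V_trapped / C = 109.8 / 45.75 = 2.4 cmH2O.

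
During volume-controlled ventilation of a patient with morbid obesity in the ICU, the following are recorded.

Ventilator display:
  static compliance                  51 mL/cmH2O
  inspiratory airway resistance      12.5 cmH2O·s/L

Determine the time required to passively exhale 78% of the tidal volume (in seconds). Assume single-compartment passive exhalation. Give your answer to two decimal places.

0.97

τ = R × C = 12.5 × 51 mL/cmH2O = 12.5 × 0.051 L/cmH2O = 0.6375 s.
Exhaled fraction f = 1 − e^(−t/τ) → t = −τ·ln(1 − f) = −0.6375·ln(0.22) = 0.9653 s.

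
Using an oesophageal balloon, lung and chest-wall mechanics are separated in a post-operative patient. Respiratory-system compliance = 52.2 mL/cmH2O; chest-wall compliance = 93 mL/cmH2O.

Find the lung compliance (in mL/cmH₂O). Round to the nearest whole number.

119

1/CL = 1/Crs − 1/Ccw.
1/CL = 1/52.2 − 1/93 = 0.008404.
CL = 118.99 mL/cmH2O.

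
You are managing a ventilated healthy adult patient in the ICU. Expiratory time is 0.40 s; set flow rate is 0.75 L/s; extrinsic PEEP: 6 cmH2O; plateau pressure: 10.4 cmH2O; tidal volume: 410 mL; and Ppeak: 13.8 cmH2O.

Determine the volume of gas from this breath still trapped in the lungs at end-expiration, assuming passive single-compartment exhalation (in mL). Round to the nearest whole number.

R = (PIP − Pplat)/V̇ = (13.8 − 10.4) / 0.75 = 3.4/0.75 = 4.533 cmH2O·s/L.
C = Vt/(Pplat − PEEP) = 410.0 / (10.4 − 6) = 410.0/4.4 = 93.182 mL/cmH2O.
τ = R × C = 4.533 × 0.09318 L/cmH2O = 0.4224 s.
Fraction remaining = e^(−Te/τ) = e^(−0.40/0.4224) = 0.3879.
Trapped volume = 410.0 × 0.3879 = 159.04 mL.

159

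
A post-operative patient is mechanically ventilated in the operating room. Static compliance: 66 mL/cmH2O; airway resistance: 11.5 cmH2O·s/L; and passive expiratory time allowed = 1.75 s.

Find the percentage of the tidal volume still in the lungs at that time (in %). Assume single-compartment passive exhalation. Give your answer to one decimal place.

10.0

τ = R × C = 11.5 × 66 mL/cmH2O = 11.5 × 0.066 L/cmH2O = 0.759 s.
Passive exhalation: V(t)/V₀ = e^(−t/τ) = e^(−1.75/0.759) = 0.09969.
Fraction remaining = 0.09969 → 9.969%.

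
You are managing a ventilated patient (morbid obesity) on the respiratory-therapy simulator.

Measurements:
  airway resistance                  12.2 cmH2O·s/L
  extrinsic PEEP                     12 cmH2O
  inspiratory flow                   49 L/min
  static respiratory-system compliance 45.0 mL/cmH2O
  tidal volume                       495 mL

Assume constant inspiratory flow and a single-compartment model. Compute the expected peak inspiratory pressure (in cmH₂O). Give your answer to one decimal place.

33.0

Flow: 49 L/min ÷ 60 = 0.8167 L/s.
Equation of motion (constant flow): PIP = Vt/C + R·V̇ + PEEP.
PIP = 495/45.0 + 12.2×0.8167 + 12 = 11.0 + 9.964 + 12 = 32.964 cmH2O.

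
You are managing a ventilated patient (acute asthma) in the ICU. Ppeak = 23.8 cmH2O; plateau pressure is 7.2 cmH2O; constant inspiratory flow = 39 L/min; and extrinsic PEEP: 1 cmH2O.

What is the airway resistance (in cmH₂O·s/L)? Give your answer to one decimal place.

Flow: 39 L/min ÷ 60 = 0.65 L/s.
Raw = (PIP − Pplat) / flow = (23.8 − 7.2) / 0.65 = 16.6 / 0.65 = 25.538 cmH2O·s/L.

25.5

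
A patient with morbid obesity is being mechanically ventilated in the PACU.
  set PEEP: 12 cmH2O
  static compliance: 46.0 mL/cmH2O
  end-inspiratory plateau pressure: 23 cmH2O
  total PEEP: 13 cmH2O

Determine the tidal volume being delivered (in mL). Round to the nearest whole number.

460

End-expiratory occlusion gives total PEEP = 13 cmH2O (intrinsic PEEP = 13 − 12 = 1). Use total PEEP for the elastic gradient.
Vt = Cstat × (Pplat − PEEPtotal) = 46.0 × (23 − 13) = 46.0 × 10.0 = 460.0 mL.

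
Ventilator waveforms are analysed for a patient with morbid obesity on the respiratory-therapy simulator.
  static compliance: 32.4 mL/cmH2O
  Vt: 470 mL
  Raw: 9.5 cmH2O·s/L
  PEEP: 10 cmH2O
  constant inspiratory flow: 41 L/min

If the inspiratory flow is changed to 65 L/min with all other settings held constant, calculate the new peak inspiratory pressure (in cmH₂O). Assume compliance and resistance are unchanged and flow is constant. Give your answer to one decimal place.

34.8

Flow: 41 L/min ÷ 60 = 0.6833 L/s.
New flow: 65 L/min ÷ 60 = 1.0833 L/s.
PIP = Vt/C + R·V̇ + PEEP (constant-flow equation of motion).
Only the resistive term changes: ΔPIP = R × ΔV̇ = 9.5 × (1.0833 − 0.6833) = 9.5 × 0.4 = 3.8 cmH2O.
Original PIP = 470/32.4 + 9.5×0.6833 + 10 = 30.998 cmH2O; new PIP = 30.998 + (3.8) = 34.798 cmH2O.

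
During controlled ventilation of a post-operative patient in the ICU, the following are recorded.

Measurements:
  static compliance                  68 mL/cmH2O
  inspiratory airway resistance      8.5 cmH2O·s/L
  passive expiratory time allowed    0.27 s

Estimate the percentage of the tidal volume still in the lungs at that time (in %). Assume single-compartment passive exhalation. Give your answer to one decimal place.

τ = R × C = 8.5 × 68 mL/cmH2O = 8.5 × 0.068 L/cmH2O = 0.578 s.
Passive exhalation: V(t)/V₀ = e^(−t/τ) = e^(−0.27/0.578) = 0.6268.
Fraction remaining = 0.6268 → 62.68%.

62.7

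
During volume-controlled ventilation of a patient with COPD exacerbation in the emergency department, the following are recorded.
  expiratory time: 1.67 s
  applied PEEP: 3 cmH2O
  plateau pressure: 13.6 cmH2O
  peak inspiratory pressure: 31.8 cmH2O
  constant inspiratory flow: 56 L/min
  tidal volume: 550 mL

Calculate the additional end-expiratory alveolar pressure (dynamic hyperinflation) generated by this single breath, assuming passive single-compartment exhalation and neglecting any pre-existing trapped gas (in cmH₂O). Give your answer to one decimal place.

2.0

Flow: 56 L/min ÷ 60 = 0.9333 L/s.
R = (PIP − Pplat)/V̇ = (31.8 − 13.6) / 0.9333 = 18.2/0.9333 = 19.501 cmH2O·s/L.
C = Vt/(Pplat − PEEP) = 550.0 / (13.6 − 3) = 550.0/10.6 = 51.887 mL/cmH2O.
τ = R × C = 19.501 × 0.05189 L/cmH2O = 1.012 s.
Fraction remaining = e^(−Te/τ) = e^(−1.67/1.012) = 0.192; trapped volume = 550.0 × 0.192 = 105.6 mL.
Additional alveolar pressure from trapping ≈ V_trapped / C = 105.6 / 51.887 = 2.035 cmH2O.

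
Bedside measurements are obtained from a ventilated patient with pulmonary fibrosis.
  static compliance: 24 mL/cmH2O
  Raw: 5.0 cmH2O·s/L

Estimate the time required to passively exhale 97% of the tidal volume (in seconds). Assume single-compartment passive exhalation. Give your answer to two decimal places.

0.42

τ = R × C = 5.0 × 24 mL/cmH2O = 5.0 × 0.024 L/cmH2O = 0.12 s.
Exhaled fraction f = 1 − e^(−t/τ) → t = −τ·ln(1 − f) = −0.12·ln(0.03) = 0.4208 s.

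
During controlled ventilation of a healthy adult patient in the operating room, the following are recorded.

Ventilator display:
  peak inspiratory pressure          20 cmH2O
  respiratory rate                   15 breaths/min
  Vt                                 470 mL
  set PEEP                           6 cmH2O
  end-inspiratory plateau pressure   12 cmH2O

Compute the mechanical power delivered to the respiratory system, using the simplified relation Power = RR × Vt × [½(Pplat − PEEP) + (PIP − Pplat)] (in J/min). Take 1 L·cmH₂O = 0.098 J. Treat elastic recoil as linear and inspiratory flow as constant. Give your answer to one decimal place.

Per-breath work = Vt × [½(Pplat−PEEP) + (PIP−Pplat)] = 0.470 × [0.5×6.0 + 8.0] = 0.470 × 11.0 = 5.17 L·cmH2O.
Power = 15 × 5.17 = 77.55 L·cmH2O/min.
× 0.098 J/(L·cmH2O) → 7.6 J/min.

7.6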